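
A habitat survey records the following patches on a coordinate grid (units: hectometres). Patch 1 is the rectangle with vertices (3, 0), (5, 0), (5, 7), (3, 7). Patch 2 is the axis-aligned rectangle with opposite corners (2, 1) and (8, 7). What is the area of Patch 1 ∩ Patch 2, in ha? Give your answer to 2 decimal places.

|Patch 1∩Patch 2|: x∈[3,5], y∈[1,7] → 2·6 = 12.

12.00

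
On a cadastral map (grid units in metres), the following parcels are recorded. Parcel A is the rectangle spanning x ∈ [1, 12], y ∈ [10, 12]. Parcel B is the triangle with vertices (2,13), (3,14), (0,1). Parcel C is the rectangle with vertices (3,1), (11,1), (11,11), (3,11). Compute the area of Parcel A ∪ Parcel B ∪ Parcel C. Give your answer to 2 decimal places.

By inclusion–exclusion:
Individual areas: |Parcel A| = 22, |Parcel B| = 5, |Parcel C| = 80.
|Parcel A∩Parcel B| = 1.2821.
|Parcel A∩Parcel C|: x∈[3,11], y∈[10,11] → 8·1 = 8.
|Parcel B∩Parcel C| = 0.
|Parcel A∩Parcel B∩Parcel C| = 0.
|Parcel A ∪ Parcel B ∪ Parcel C| = 107 − 9.2821 + 0 = 97.72.

97.72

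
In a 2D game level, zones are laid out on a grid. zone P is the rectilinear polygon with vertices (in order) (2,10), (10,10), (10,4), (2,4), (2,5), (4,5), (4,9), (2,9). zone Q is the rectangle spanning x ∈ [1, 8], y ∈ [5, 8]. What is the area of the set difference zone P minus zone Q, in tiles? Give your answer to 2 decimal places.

|zone P| = 40, |zone P∩zone Q| = 12.
|zone P ∖ zone Q| = |zone P| − |zone P∩zone Q| = 40 − 12 = 28.00.

28.00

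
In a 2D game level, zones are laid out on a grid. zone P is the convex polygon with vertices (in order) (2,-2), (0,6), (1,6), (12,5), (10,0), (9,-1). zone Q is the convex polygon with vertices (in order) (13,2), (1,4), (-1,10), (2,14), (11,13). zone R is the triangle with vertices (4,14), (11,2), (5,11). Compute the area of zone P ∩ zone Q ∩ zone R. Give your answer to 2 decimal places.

The intersection is the polygon with vertices (9.096,5.264), (10.785,2.369), (10.75,2.375), (8.806,5.29).
By the shoelace formula its area is 0.44.

0.44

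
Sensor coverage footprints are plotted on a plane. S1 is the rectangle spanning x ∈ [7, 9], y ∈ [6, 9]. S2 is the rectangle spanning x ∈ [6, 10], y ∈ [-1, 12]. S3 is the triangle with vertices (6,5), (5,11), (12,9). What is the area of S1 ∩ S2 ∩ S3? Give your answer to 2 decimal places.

The intersection is the polygon with vertices (7,9), (9,9), (9,7), (7.5,6), (7,6).
By the shoelace formula its area is 5.25.

5.25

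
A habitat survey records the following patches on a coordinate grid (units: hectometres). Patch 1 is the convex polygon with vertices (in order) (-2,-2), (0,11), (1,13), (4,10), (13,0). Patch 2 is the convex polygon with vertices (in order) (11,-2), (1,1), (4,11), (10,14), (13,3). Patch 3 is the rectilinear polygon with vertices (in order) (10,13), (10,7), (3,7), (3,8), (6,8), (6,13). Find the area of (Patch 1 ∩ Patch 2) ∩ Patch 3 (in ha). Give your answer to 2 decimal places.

3.23

The region (Patch 1 ∩ Patch 2) ∩ Patch 3 is the polygon with vertices (6.7,7), (3,7), (3,7.667), (3.1,8), (5.8,8).
By the shoelace formula its area is 3.23.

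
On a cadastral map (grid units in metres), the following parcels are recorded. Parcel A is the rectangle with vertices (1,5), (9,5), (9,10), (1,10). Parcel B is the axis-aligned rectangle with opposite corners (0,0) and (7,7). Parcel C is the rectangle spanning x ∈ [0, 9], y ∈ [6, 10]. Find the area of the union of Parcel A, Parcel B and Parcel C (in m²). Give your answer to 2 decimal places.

80.00

By inclusion–exclusion:
Individual areas: |Parcel A| = 40, |Parcel B| = 49, |Parcel C| = 36.
|Parcel A∩Parcel B|: x∈[1,7], y∈[5,7] → 6·2 = 12.
|Parcel A∩Parcel C|: x∈[1,9], y∈[6,10] → 8·4 = 32.
|Parcel B∩Parcel C|: x∈[0,7], y∈[6,7] → 7·1 = 7.
|Parcel A∩Parcel B∩Parcel C| = 6.
|Parcel A ∪ Parcel B ∪ Parcel C| = 125 − 51 + 6 = 80.00.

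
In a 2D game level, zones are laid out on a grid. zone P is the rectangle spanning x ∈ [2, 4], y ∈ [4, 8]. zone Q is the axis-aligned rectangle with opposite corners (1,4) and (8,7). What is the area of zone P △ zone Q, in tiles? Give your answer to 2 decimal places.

|zone P∩zone Q|: x∈[2,4], y∈[4,7] → 2·3 = 6.
|zone P △ zone Q| = |zone P| + |zone Q| − 2·|zone P∩zone Q| = 8 + 21 − 12 = 17.00.

17.00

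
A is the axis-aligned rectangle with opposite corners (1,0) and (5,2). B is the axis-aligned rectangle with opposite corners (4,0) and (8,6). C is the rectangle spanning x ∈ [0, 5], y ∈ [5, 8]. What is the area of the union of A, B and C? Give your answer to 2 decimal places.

By inclusion–exclusion:
Individual areas: |A| = 8, |B| = 24, |C| = 15.
|A∩B|: x∈[4,5], y∈[0,2] → 1·2 = 2.
|A∩C| = 0 (no overlap).
|B∩C|: x∈[4,5], y∈[5,6] → 1·1 = 1.
|A∩B∩C| = 0.
|A ∪ B ∪ C| = 47 − 3 + 0 = 44.00.

44.00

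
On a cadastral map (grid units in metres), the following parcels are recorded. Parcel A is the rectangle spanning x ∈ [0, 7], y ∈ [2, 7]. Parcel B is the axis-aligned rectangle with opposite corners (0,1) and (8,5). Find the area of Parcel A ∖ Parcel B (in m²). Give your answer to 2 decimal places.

|Parcel A∩Parcel B|: x∈[0,7], y∈[2,5] → 7·3 = 21.
|Parcel A| = 35.
|Parcel A ∖ Parcel B| = |Parcel A| − |Parcel A∩Parcel B| = 35 − 21 = 14.00.

14.00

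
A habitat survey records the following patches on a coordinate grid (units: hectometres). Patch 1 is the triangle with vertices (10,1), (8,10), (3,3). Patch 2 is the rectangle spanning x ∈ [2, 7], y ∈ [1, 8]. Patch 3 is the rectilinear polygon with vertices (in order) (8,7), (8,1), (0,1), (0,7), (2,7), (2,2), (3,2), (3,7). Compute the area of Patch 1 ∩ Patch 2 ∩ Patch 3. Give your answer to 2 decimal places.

12.57

The intersection is the polygon with vertices (5.857,7), (7,7), (7,1.857), (3,3).
By the shoelace formula its area is 12.57.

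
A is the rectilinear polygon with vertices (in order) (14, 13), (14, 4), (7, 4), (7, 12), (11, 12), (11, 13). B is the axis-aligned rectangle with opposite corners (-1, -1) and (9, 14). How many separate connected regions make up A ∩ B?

A ∩ B is a single connected region.

1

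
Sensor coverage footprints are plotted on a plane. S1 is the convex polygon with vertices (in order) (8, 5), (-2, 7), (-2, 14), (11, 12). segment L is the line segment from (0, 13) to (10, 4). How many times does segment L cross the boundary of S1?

1

The segment meets the boundary at (8.247,5.577).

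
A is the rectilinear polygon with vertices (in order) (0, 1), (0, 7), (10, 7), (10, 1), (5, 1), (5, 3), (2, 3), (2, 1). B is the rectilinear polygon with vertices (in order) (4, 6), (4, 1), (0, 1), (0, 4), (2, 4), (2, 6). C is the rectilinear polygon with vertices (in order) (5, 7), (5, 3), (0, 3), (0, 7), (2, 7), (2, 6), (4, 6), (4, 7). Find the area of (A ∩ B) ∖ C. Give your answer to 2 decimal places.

4.00

|A ∩ B| = 12.
|(A ∩ B) ∩ C| = 8.
|(A ∩ B) ∖ C| = 12 − 8 = 4.00.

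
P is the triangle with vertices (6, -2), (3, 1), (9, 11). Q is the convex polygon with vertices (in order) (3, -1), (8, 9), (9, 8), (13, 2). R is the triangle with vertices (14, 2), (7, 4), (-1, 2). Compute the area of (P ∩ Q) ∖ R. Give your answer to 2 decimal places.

|P ∩ Q| = 16.1744.
|(P ∩ Q) ∩ R| = 3.9664.
|(P ∩ Q) ∖ R| = 16.1744 − 3.9664 = 12.21.

12.21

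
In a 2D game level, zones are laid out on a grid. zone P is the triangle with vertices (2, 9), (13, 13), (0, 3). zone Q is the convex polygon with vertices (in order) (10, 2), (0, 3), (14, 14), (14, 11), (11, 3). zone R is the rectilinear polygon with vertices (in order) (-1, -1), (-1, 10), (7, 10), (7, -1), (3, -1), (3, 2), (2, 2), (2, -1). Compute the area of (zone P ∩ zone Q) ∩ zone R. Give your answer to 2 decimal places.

0.40

The region (zone P ∩ zone Q) ∩ zone R is the polygon with vertices (0,3), (7,8.5), (7,8.385).
By the shoelace formula its area is 0.40.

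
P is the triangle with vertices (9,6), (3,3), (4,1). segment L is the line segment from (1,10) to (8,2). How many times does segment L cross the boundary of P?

The segment meets the boundary at (6.6,3.6), (5.87,4.435).

2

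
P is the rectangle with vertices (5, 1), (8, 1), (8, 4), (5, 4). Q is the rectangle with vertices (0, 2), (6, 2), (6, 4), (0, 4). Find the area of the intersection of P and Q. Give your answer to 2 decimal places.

|P∩Q|: x∈[5,6], y∈[2,4] → 1·2 = 2.

2.00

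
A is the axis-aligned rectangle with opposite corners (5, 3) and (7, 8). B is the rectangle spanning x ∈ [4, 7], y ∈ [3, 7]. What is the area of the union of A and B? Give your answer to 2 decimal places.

By inclusion–exclusion:
Individual areas: |A| = 10, |B| = 12.
|A∩B|: x∈[5,7], y∈[3,7] → 2·4 = 8.
|A ∪ B| = 22 − 8 = 14.00.

14.00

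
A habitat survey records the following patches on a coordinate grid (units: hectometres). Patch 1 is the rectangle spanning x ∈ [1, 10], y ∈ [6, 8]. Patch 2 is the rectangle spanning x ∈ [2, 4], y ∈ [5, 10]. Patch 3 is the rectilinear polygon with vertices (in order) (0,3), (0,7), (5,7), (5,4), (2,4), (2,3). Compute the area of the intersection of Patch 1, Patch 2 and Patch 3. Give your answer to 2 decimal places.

The intersection is the polygon with vertices (4,6), (2,6), (2,7), (4,7).
By the shoelace formula its area is 2.00.

2.00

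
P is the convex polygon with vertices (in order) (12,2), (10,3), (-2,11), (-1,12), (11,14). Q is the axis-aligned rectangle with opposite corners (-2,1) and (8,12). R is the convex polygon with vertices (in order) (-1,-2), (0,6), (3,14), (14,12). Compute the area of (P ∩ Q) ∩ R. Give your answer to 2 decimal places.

33.93

The region (P ∩ Q) ∩ R is the polygon with vertices (8,12), (8,6.4), (6.708,5.194), (1.1,8.933), (2.25,12).
By the shoelace formula its area is 33.93.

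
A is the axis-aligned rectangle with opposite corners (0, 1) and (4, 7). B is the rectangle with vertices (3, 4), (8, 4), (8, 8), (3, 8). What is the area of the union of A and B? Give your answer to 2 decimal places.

By inclusion–exclusion:
Individual areas: |A| = 24, |B| = 20.
|A∩B|: x∈[3,4], y∈[4,7] → 1·3 = 3.
|A ∪ B| = 44 − 3 = 41.00.

41.00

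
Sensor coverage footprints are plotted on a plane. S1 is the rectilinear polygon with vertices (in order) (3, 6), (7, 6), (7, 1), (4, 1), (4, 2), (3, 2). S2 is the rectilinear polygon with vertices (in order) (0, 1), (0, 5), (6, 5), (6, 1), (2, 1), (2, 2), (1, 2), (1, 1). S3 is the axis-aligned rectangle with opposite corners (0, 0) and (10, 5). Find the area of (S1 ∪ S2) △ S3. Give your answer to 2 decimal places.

|S1 ∪ S2| = 31.
|(S1 ∪ S2) ∩ S3| = 27.
|(S1 ∪ S2) △ S3| = 31 + 50 − 54 = 27.00.

27.00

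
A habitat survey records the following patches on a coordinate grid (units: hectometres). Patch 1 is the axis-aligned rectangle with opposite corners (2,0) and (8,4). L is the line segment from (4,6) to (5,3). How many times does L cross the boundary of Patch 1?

The segment meets the boundary at (4.667,4).

1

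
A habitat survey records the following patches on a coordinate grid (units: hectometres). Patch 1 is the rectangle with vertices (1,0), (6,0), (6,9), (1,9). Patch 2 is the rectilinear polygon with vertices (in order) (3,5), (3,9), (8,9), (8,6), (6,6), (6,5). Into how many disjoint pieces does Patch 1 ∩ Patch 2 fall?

1

Patch 1 ∩ Patch 2 is a single connected region.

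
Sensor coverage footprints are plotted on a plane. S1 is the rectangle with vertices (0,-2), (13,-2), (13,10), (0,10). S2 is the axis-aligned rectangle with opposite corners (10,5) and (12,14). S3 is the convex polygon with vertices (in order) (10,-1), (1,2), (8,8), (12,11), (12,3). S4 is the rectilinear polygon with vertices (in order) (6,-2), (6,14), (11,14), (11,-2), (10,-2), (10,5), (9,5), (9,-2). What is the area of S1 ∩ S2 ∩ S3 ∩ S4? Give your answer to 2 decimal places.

The intersection is the polygon with vertices (10,5), (10,9.5), (10.667,10), (11,10), (11,5).
By the shoelace formula its area is 4.83.

4.83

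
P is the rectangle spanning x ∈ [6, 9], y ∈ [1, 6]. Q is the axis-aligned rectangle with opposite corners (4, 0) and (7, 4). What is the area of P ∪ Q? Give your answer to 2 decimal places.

By inclusion–exclusion:
Individual areas: |P| = 15, |Q| = 12.
|P∩Q|: x∈[6,7], y∈[1,4] → 1·3 = 3.
|P ∪ Q| = 27 − 3 = 24.00.

24.00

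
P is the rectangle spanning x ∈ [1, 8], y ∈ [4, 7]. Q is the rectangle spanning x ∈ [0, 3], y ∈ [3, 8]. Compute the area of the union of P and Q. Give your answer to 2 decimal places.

By inclusion–exclusion:
Individual areas: |P| = 21, |Q| = 15.
|P∩Q|: x∈[1,3], y∈[4,7] → 2·3 = 6.
|P ∪ Q| = 36 − 6 = 30.00.

30.00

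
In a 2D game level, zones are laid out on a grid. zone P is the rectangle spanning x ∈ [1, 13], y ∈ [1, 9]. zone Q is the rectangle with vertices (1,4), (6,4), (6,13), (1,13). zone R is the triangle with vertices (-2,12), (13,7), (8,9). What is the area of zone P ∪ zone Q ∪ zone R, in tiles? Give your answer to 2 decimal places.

By inclusion–exclusion:
Individual areas: |zone P| = 96, |zone Q| = 45, |zone R| = 2.5.
|zone P∩zone Q|: x∈[1,6], y∈[4,9] → 5·5 = 25.
|zone P∩zone R| = 1.
|zone Q∩zone R| = 0.9167.
|zone P∩zone Q∩zone R| = 0.
|zone P ∪ zone Q ∪ zone R| = 143.5 − 26.9167 + 0 = 116.58.

116.58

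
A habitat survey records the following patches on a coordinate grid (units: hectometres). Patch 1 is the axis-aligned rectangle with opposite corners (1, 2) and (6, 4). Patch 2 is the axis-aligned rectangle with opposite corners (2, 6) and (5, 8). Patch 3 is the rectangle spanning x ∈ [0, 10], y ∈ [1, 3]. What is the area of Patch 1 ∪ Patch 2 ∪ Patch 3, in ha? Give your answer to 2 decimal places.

By inclusion–exclusion:
Individual areas: |Patch 1| = 10, |Patch 2| = 6, |Patch 3| = 20.
|Patch 1∩Patch 2| = 0 (no overlap).
|Patch 1∩Patch 3|: x∈[1,6], y∈[2,3] → 5·1 = 5.
|Patch 2∩Patch 3| = 0 (no overlap).
|Patch 1∩Patch 2∩Patch 3| = 0.
|Patch 1 ∪ Patch 2 ∪ Patch 3| = 36 − 5 + 0 = 31.00.

31.00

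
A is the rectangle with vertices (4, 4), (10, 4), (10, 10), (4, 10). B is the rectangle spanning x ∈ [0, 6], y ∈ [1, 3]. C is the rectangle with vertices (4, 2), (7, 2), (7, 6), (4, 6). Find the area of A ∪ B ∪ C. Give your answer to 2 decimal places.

52.00

By inclusion–exclusion:
Individual areas: |A| = 36, |B| = 12, |C| = 12.
|A∩B| = 0 (no overlap).
|A∩C|: x∈[4,7], y∈[4,6] → 3·2 = 6.
|B∩C|: x∈[4,6], y∈[2,3] → 2·1 = 2.
|A∩B∩C| = 0.
|A ∪ B ∪ C| = 60 − 8 + 0 = 52.00.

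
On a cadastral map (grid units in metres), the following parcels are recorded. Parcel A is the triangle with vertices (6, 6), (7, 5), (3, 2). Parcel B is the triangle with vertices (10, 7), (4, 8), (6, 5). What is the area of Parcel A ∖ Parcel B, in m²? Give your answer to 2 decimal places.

|Parcel A| = 3.5, |Parcel A∩Parcel B| = 0.5098.
|Parcel A ∖ Parcel B| = |Parcel A| − |Parcel A∩Parcel B| = 3.5 − 0.5098 = 2.99.

2.99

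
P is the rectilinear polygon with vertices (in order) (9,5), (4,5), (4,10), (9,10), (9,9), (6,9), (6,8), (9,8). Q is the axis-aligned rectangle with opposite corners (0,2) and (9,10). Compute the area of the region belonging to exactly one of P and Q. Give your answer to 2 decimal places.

50.00

|P| = 22, |Q| = 72, |P∩Q| = 22.
|P △ Q| = |P| + |Q| − 2·|P∩Q| = 22 + 72 − 44 = 50.00.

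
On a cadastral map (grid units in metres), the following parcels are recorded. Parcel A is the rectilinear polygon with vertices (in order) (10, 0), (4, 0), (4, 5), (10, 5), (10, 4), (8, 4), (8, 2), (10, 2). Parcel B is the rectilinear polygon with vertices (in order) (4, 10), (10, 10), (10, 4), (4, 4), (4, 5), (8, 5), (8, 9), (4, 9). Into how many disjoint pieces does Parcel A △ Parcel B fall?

2

Parcel A △ Parcel B splits into 2 disjoint pieces (area 20, area 14).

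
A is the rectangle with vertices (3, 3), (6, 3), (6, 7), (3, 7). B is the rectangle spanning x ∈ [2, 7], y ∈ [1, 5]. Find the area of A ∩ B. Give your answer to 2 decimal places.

|A∩B|: x∈[3,6], y∈[3,5] → 3·2 = 6.

6.00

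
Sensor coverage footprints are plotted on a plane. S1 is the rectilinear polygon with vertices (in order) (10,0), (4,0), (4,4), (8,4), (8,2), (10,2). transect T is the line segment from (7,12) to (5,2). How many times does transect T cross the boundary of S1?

The segment meets the boundary at (5.4,4).

1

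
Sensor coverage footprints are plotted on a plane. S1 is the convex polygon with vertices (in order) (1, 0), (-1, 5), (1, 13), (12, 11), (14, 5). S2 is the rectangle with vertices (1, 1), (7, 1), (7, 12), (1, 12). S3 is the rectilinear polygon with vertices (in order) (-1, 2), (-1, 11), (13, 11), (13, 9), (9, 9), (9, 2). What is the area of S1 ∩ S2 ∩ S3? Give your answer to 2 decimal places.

53.88

The intersection is the polygon with vertices (7,2.308), (6.2,2), (1,2), (1,11), (7,11).
By the shoelace formula its area is 53.88.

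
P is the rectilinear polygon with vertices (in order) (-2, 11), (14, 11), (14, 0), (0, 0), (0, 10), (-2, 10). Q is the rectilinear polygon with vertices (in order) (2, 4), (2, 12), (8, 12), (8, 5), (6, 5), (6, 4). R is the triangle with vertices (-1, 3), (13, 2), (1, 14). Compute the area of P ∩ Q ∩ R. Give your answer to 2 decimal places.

The intersection is the polygon with vertices (8,5), (6,5), (6,4), (2,4), (2,11), (4,11), (8,7).
By the shoelace formula its area is 32.00.

32.00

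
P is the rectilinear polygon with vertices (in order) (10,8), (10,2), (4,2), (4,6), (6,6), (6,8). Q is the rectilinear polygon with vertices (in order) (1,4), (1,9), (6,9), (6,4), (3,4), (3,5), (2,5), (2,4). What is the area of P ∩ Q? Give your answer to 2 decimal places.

4.00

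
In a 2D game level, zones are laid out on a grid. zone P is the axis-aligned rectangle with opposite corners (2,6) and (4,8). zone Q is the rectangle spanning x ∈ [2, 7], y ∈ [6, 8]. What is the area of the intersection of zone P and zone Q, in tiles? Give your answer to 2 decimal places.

4.00

|zone P∩zone Q|: x∈[2,4], y∈[6,8] → 2·2 = 4.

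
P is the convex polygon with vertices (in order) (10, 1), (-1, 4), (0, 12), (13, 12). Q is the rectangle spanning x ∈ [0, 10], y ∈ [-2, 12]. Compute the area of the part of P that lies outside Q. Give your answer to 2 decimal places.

20.64

|P| = 117, |P∩Q| = 96.3636.
|P ∖ Q| = |P| − |P∩Q| = 117 − 96.3636 = 20.64.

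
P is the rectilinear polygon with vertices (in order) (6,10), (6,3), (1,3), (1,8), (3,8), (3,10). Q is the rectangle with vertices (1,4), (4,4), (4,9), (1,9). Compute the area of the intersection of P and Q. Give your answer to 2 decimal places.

The intersection is the polygon with vertices (1,8), (3,8), (3,9), (4,9), (4,4), (1,4).
By the shoelace formula its area is 13.00.

13.00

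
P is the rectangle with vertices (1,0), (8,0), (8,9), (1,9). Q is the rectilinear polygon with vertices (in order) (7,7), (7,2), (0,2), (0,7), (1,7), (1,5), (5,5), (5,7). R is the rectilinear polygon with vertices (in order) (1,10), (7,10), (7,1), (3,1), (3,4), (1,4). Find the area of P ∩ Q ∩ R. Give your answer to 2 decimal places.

18.00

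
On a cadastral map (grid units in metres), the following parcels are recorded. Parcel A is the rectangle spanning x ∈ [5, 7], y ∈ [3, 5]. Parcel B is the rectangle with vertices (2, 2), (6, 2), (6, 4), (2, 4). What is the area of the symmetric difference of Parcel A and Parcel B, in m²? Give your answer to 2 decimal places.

|Parcel A∩Parcel B|: x∈[5,6], y∈[3,4] → 1·1 = 1.
|Parcel A △ Parcel B| = |Parcel A| + |Parcel B| − 2·|Parcel A∩Parcel B| = 4 + 8 − 2 = 10.00.

10.00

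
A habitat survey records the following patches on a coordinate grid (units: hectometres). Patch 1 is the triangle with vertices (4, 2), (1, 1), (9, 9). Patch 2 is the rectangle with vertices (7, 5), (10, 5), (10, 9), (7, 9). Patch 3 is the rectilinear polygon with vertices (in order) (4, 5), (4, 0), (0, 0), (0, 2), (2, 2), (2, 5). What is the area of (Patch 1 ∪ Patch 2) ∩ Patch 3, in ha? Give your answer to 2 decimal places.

3.00

The region (Patch 1 ∪ Patch 2) ∩ Patch 3 is the polygon with vertices (2,2), (4,4), (4,2), (1,1).
By the shoelace formula its area is 3.00.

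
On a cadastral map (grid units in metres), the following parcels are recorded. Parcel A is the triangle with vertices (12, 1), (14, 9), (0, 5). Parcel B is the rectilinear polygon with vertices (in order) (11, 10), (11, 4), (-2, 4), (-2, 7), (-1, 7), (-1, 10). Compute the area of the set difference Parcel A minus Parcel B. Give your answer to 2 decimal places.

|Parcel A| = 52, |Parcel A∩Parcel B| = 26.7857.
|Parcel A ∖ Parcel B| = |Parcel A| − |Parcel A∩Parcel B| = 52 − 26.7857 = 25.21.

25.21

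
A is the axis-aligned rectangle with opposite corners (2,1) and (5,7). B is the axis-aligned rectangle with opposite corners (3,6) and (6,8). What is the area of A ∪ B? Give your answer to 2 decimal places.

By inclusion–exclusion:
Individual areas: |A| = 18, |B| = 6.
|A∩B|: x∈[3,5], y∈[6,7] → 2·1 = 2.
|A ∪ B| = 24 − 2 = 22.00.

22.00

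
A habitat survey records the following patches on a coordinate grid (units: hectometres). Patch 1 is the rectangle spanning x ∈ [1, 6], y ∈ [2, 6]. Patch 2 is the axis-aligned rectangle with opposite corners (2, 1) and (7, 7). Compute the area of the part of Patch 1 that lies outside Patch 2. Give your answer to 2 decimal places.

|Patch 1∩Patch 2|: x∈[2,6], y∈[2,6] → 4·4 = 16.
|Patch 1| = 20.
|Patch 1 ∖ Patch 2| = |Patch 1| − |Patch 1∩Patch 2| = 20 − 16 = 4.00.

4.00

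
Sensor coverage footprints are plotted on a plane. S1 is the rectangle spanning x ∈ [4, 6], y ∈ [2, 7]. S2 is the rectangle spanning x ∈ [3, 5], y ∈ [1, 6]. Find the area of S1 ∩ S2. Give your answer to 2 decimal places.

|S1∩S2|: x∈[4,5], y∈[2,6] → 1·4 = 4.

4.00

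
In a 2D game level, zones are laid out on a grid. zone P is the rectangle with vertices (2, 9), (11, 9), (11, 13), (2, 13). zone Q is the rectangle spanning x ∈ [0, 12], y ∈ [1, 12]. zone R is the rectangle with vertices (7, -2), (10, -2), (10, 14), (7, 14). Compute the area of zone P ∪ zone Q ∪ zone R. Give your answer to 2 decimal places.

By inclusion–exclusion:
Individual areas: |zone P| = 36, |zone Q| = 132, |zone R| = 48.
|zone P∩zone Q|: x∈[2,11], y∈[9,12] → 9·3 = 27.
|zone P∩zone R|: x∈[7,10], y∈[9,13] → 3·4 = 12.
|zone Q∩zone R|: x∈[7,10], y∈[1,12] → 3·11 = 33.
|zone P∩zone Q∩zone R| = 9.
|zone P ∪ zone Q ∪ zone R| = 216 − 72 + 9 = 153.00.

153.00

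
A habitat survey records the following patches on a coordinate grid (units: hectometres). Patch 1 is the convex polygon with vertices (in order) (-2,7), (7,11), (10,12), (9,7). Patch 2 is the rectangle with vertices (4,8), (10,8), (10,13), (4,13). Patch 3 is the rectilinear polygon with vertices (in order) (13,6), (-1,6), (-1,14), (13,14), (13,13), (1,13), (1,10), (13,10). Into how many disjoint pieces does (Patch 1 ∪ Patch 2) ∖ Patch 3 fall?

2

(Patch 1 ∪ Patch 2) ∖ Patch 3 splits into 2 disjoint pieces (area 18, area 0.2222).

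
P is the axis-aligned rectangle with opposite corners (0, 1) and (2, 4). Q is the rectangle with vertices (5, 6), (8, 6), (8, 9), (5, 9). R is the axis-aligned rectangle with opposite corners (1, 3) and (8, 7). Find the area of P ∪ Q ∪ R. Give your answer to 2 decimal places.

By inclusion–exclusion:
Individual areas: |P| = 6, |Q| = 9, |R| = 28.
|P∩Q| = 0 (no overlap).
|P∩R|: x∈[1,2], y∈[3,4] → 1·1 = 1.
|Q∩R|: x∈[5,8], y∈[6,7] → 3·1 = 3.
|P∩Q∩R| = 0.
|P ∪ Q ∪ R| = 43 − 4 + 0 = 39.00.

39.00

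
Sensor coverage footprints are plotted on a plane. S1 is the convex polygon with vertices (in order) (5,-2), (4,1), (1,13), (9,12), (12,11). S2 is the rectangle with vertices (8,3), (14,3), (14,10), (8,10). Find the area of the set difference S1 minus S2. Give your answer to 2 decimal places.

71.37

|S1| = 82.5, |S1∩S2| = 11.1264.
|S1 ∖ S2| = |S1| − |S1∩S2| = 82.5 − 11.1264 = 71.37.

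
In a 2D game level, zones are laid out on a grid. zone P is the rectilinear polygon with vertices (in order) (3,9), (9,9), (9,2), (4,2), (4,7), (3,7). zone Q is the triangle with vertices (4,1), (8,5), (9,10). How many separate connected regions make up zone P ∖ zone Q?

zone P ∖ zone Q splits into 2 disjoint pieces (area 19.5, area 9.9).

2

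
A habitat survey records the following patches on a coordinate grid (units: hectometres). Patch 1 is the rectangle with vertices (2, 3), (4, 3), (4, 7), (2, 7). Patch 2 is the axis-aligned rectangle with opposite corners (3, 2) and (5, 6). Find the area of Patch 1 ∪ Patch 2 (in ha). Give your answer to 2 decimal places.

13.00

By inclusion–exclusion:
Individual areas: |Patch 1| = 8, |Patch 2| = 8.
|Patch 1∩Patch 2|: x∈[3,4], y∈[3,6] → 1·3 = 3.
|Patch 1 ∪ Patch 2| = 16 − 3 = 13.00.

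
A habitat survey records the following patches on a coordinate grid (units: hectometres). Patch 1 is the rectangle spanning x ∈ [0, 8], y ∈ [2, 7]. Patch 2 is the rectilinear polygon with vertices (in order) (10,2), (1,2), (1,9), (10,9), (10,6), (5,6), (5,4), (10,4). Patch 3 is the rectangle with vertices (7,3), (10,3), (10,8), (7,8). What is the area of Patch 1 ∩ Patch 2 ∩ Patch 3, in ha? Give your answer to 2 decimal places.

2.00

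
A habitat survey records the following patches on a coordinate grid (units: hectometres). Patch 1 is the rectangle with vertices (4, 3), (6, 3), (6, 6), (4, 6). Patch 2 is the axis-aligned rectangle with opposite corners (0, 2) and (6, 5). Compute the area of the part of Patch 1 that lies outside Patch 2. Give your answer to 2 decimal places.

2.00

|Patch 1∩Patch 2|: x∈[4,6], y∈[3,5] → 2·2 = 4.
|Patch 1| = 6.
|Patch 1 ∖ Patch 2| = |Patch 1| − |Patch 1∩Patch 2| = 6 − 4 = 2.00.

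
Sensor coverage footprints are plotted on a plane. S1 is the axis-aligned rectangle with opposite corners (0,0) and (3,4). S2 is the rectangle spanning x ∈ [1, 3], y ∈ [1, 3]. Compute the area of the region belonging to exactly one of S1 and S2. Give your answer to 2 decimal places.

8.00

|S1∩S2|: x∈[1,3], y∈[1,3] → 2·2 = 4.
|S1 △ S2| = |S1| + |S2| − 2·|S1∩S2| = 12 + 4 − 8 = 8.00.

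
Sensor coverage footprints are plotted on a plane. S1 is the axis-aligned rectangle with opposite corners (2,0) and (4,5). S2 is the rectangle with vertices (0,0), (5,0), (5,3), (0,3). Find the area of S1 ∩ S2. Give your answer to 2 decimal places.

6.00

|S1∩S2|: x∈[2,4], y∈[0,3] → 2·3 = 6.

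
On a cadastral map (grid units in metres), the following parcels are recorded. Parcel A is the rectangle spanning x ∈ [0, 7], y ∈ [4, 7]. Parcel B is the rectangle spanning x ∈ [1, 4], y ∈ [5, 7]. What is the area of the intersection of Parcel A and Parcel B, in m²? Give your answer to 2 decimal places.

|Parcel A∩Parcel B|: x∈[1,4], y∈[5,7] → 3·2 = 6.

6.00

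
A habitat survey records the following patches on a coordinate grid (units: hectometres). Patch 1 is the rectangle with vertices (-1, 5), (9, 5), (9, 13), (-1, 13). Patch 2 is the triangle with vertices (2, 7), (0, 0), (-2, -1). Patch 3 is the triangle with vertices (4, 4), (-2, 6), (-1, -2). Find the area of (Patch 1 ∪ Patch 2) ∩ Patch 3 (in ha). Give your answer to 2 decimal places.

|Patch 1 ∪ Patch 2| = 85.5714.
|(Patch 1 ∪ Patch 2) ∩ Patch 3| = 5.78.

5.78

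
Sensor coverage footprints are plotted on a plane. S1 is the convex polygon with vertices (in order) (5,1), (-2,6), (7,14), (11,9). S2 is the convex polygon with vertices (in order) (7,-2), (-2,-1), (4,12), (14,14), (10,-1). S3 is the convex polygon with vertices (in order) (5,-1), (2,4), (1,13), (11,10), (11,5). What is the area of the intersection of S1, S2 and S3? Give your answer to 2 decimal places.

60.07

The intersection is the polygon with vertices (3.478,10.87), (4.645,11.906), (9.947,10.316), (11,9), (5,1), (2.9,2.5), (2,4), (1.672,6.955).
By the shoelace formula its area is 60.07.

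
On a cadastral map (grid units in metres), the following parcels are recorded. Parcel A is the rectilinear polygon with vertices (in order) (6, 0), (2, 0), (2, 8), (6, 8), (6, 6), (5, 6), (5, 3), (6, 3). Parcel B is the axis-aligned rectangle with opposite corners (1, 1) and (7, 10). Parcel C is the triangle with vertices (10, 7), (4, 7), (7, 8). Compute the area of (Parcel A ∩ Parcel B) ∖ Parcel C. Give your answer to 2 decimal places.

|Parcel A ∩ Parcel B| = 25.
|(Parcel A ∩ Parcel B) ∩ Parcel C| = 0.6667.
|(Parcel A ∩ Parcel B) ∖ Parcel C| = 25 − 0.6667 = 24.33.

24.33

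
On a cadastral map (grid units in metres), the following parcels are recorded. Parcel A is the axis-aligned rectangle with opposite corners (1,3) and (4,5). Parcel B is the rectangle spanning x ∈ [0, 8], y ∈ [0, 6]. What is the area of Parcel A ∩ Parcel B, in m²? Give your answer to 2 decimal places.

|Parcel A∩Parcel B|: x∈[1,4], y∈[3,5] → 3·2 = 6.

6.00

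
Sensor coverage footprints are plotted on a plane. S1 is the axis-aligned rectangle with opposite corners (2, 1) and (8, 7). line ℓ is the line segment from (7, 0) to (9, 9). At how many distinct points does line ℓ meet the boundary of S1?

2

The segment meets the boundary at (8,4.5), (7.222,1).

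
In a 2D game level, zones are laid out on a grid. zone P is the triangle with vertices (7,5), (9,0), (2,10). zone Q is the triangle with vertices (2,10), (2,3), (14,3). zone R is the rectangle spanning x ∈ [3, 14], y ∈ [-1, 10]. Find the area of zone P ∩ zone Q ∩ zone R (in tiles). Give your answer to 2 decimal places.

5.94

The intersection is the polygon with vertices (6.9,3), (3,8.571), (3,9), (7,5), (7.8,3).
By the shoelace formula its area is 5.94.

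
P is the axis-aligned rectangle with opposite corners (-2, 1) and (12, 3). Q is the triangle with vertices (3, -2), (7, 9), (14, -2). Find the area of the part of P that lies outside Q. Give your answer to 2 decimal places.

|P| = 28, |P∩Q| = 13.9935.
|P ∖ Q| = |P| − |P∩Q| = 28 − 13.9935 = 14.01.

14.01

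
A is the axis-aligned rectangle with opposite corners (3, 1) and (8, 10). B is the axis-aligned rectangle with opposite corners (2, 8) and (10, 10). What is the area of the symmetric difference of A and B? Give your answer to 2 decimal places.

|A∩B|: x∈[3,8], y∈[8,10] → 5·2 = 10.
|A △ B| = |A| + |B| − 2·|A∩B| = 45 + 16 − 20 = 41.00.

41.00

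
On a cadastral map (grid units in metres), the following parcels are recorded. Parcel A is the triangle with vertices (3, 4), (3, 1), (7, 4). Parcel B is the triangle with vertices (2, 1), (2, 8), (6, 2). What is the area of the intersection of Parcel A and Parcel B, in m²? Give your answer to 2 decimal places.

The intersection is the polygon with vertices (3,4), (4.667,4), (5.444,2.833), (3.5,1.375), (3,1.25).
By the shoelace formula its area is 4.58.

4.58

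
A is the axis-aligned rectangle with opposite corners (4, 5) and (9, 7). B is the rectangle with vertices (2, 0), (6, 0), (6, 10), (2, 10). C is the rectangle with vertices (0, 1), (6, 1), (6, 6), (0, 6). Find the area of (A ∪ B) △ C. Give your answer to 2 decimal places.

36.00

|A ∪ B| = 46.
|(A ∪ B) ∩ C| = 20.
|(A ∪ B) △ C| = 46 + 30 − 40 = 36.00.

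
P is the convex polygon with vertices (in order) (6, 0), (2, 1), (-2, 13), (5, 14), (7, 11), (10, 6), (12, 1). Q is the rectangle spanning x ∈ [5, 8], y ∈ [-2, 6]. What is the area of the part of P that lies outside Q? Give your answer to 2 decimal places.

101.46

|P| = 119, |P∩Q| = 17.5417.
|P ∖ Q| = |P| − |P∩Q| = 119 − 17.5417 = 101.46.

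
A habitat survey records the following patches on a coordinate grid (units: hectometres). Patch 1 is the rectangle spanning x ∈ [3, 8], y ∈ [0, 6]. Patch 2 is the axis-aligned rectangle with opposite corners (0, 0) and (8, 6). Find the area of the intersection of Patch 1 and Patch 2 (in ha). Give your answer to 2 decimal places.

30.00

|Patch 1∩Patch 2|: x∈[3,8], y∈[0,6] → 5·6 = 30.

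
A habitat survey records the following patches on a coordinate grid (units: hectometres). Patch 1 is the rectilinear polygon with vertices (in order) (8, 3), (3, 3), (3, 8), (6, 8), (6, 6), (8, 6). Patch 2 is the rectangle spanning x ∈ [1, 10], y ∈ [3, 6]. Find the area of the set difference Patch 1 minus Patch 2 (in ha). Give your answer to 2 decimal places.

6.00

|Patch 1| = 21, |Patch 1∩Patch 2| = 15.
|Patch 1 ∖ Patch 2| = |Patch 1| − |Patch 1∩Patch 2| = 21 − 15 = 6.00.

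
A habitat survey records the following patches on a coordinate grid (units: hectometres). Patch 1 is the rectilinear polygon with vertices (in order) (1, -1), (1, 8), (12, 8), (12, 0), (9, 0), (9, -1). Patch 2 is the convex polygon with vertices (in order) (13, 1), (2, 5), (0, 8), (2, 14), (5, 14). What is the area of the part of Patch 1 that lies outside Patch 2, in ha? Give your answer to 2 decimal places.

54.46

|Patch 1| = 96, |Patch 1∩Patch 2| = 41.5424.
|Patch 1 ∖ Patch 2| = |Patch 1| − |Patch 1∩Patch 2| = 96 − 41.5424 = 54.46.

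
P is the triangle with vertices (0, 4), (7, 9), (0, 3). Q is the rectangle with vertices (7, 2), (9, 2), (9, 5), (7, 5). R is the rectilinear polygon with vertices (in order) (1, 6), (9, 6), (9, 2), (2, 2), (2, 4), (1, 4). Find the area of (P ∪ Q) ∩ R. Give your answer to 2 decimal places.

7.51

|P ∪ Q| = 9.5.
|(P ∪ Q) ∩ R| = 7.51.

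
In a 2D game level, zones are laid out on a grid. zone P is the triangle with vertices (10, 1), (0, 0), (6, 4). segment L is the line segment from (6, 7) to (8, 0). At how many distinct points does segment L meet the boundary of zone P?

2

The segment meets the boundary at (7.778,0.778), (7.091,3.182).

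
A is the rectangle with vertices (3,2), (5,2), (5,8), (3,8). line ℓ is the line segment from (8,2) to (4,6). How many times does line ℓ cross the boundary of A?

1

The segment meets the boundary at (5,5).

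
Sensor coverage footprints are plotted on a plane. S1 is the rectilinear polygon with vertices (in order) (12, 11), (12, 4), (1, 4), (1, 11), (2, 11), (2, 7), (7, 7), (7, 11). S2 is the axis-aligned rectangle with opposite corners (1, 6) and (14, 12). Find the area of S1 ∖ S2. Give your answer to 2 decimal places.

|S1| = 57, |S1∩S2| = 35.
|S1 ∖ S2| = |S1| − |S1∩S2| = 57 − 35 = 22.00.

22.00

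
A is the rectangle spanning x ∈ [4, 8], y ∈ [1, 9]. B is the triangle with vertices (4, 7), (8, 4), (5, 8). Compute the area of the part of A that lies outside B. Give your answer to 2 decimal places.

28.50

|A| = 32, |A∩B| = 3.5.
|A ∖ B| = |A| − |A∩B| = 32 − 3.5 = 28.50.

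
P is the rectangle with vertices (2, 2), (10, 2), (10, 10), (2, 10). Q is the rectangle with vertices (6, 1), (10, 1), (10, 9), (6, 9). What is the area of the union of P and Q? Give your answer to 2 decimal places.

68.00

By inclusion–exclusion:
Individual areas: |P| = 64, |Q| = 32.
|P∩Q|: x∈[6,10], y∈[2,9] → 4·7 = 28.
|P ∪ Q| = 96 − 28 = 68.00.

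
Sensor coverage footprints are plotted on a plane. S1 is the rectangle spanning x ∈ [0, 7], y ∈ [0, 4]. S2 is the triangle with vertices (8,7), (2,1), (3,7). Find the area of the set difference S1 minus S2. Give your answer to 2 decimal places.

|S1| = 28, |S1∩S2| = 3.75.
|S1 ∖ S2| = |S1| − |S1∩S2| = 28 − 3.75 = 24.25.

24.25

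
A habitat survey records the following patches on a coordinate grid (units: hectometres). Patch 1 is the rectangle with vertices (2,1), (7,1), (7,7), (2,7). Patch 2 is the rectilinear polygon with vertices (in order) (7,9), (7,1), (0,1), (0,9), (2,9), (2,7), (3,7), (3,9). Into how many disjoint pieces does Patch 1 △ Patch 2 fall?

Patch 1 △ Patch 2 splits into 2 disjoint pieces (area 8, area 16).

2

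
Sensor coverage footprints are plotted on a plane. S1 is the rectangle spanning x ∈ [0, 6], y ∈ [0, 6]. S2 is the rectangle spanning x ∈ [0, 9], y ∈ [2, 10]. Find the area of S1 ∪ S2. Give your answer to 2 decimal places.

84.00

By inclusion–exclusion:
Individual areas: |S1| = 36, |S2| = 72.
|S1∩S2|: x∈[0,6], y∈[2,6] → 6·4 = 24.
|S1 ∪ S2| = 108 − 24 = 84.00.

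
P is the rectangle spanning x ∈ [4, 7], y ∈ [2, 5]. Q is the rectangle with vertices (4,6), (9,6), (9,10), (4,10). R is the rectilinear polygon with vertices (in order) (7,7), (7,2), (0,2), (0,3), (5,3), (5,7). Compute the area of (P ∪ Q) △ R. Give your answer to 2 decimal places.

|P ∪ Q| = 29.
|(P ∪ Q) ∩ R| = 9.
|(P ∪ Q) △ R| = 29 + 15 − 18 = 26.00.

26.00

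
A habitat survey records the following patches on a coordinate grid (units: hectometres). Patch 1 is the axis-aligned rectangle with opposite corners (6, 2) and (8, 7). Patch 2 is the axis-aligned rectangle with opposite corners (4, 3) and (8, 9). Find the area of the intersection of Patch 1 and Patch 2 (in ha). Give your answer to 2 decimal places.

8.00

|Patch 1∩Patch 2|: x∈[6,8], y∈[3,7] → 2·4 = 8.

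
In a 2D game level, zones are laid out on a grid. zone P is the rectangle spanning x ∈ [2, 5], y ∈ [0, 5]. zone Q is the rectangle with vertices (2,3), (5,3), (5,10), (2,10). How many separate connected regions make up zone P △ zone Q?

zone P △ zone Q splits into 2 disjoint pieces (area 9, area 15).

2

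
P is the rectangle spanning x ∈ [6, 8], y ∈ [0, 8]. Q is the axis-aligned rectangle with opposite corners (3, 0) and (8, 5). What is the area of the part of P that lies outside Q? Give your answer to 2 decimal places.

6.00

|P∩Q|: x∈[6,8], y∈[0,5] → 2·5 = 10.
|P| = 16.
|P ∖ Q| = |P| − |P∩Q| = 16 − 10 = 6.00.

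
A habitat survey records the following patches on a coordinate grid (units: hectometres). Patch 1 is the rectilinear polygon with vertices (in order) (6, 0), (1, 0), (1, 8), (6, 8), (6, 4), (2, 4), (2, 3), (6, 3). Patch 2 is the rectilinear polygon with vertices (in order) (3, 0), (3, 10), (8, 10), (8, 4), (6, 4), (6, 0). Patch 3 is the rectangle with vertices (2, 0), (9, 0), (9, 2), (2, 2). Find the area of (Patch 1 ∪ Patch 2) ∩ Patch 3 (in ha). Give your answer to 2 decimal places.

The region (Patch 1 ∪ Patch 2) ∩ Patch 3 is the polygon with vertices (2,0), (2,2), (6,2), (6,0), (3,0).
By the shoelace formula its area is 8.00.

8.00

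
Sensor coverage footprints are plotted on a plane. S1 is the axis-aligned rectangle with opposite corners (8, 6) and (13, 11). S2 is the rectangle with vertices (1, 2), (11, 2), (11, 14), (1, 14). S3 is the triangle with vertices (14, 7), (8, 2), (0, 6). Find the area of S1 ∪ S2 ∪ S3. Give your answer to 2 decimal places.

By inclusion–exclusion:
Individual areas: |S1| = 25, |S2| = 120, |S3| = 32.
|S1∩S2|: x∈[8,11], y∈[6,11] → 3·5 = 15.
|S1∩S3| = 3.7333.
|S2∩S3| = 28.2857.
|S1∩S2∩S3| = 2.0357.
|S1 ∪ S2 ∪ S3| = 177 − 47.019 + 2.0357 = 132.02.

132.02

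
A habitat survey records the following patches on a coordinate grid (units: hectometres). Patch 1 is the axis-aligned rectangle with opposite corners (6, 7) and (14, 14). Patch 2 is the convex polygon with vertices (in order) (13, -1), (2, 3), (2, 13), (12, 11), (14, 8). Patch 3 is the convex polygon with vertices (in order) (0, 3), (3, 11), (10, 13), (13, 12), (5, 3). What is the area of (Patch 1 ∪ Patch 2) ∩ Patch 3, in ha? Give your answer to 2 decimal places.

62.17

The region (Patch 1 ∪ Patch 2) ∩ Patch 3 is the polygon with vertices (2,8.333), (3,11), (10,13), (13,12), (5,3), (2,3).
By the shoelace formula its area is 62.17.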